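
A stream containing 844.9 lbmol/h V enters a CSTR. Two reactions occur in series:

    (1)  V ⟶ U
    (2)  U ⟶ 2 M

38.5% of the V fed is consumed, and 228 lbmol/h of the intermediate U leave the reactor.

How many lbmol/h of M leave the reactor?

Conversion of V: V consumed = 1ξ₁ = 0.385 × 844.9 → ξ₁ = 325.3 lbmol/h.
U balance: n_U = 0 + 1ξ₁ − 1ξ₂ = 228 → ξ₂ = (1·325.3 − 228)/1 = 97.29 lbmol/h.
Outlet amounts (n = n₀ + Σ ν·ξ):
  V: 844.9 − 1(325.3) = 519.6
  U: 0 + 1(325.3) − 1(97.29) = 228
  M: 0 + 2(97.29) = 194.6

195 lbmol/h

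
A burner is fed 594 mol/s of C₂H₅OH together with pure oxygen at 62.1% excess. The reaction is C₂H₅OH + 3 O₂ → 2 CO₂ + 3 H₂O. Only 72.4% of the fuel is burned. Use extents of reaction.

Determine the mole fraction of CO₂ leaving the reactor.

0.22

Stoichiometric O₂ = 3 × 594 = 1782 mol/s; O₂ fed = 1782 × 1.621 = 2889 mol/s.
Fuel reacted = 0.724 × 594 → ξ = 430.1 mol/s.
Outlet (n = n₀ + ν ξ):
  C₂H₅OH: 594 − 1(430.1) = 163.9
  O₂: 2889 − 3(430.1) = 1598
  CO₂: 0 + 2(430.1) = 860.1
  H₂O: 0 + 3(430.1) = 1290
Total out = 3913 mol/s; y_CO₂ = 860.1 / 3913 = 0.2198.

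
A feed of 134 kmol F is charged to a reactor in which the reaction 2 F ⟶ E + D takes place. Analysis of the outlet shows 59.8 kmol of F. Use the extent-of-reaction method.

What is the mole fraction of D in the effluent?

For F: n = n₀ − 2ξ → 59.8 = 134 − 2ξ, giving ξ = 37.1 kmol.
Outlet amounts (n = n₀ + ν ξ):
  F: 134 − 2(37.1) = 59.8
  E: 0 + 1(37.1) = 37.1
  D: 0 + 1(37.1) = 37.1
Total out = 134 kmol; y_D = 37.1 / 134 = 0.2769.

0.277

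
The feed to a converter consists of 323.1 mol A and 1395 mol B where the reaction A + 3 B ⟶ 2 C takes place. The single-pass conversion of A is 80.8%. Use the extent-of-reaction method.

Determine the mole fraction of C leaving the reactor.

A reacted = 0.808 × 323.1 = 261.1 mol; ν_A = −1, so ξ = 261.1/1 = 261.1 mol.
Outlet amounts (n = n₀ + ν ξ):
  A: 323.1 − 1(261.1) = 62.04
  B: 1395 − 3(261.1) = 611.8
  C: 0 + 2(261.1) = 522.1
Total out = 1196 mol; y_C = 522.1 / 1196 = 0.4366.

0.437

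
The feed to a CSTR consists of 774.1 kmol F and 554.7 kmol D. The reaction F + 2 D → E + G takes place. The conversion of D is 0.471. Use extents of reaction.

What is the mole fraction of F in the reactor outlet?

D reacted = 0.471 × 554.7 = 261.3 kmol; ν_D = −2, so ξ = 261.3/2 = 130.6 kmol.
Outlet amounts (n = n₀ + ν ξ):
  F: 774.1 − 1(130.6) = 643.5
  D: 554.7 − 2(130.6) = 293.4
  E: 0 + 1(130.6) = 130.6
  G: 0 + 1(130.6) = 130.6
Total out = 1198 kmol; y_F = 643.5 / 1198 = 0.537.

0.537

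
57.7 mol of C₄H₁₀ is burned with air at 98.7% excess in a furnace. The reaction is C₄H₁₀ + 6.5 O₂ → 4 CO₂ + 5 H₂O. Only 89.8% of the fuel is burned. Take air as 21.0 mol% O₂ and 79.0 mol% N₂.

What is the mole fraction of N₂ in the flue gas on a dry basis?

Stoichiometric O₂ = 6.5 × 57.7 = 375.1 mol; O₂ fed = 375.1 × 1.987 = 745.2 mol.
N₂ fed = 745.2 × 79/21 = 2803 mol.
Fuel reacted = 0.898 × 57.7 → ξ = 51.81 mol.
Outlet (n = n₀ + ν ξ):
  C₄H₁₀: 57.7 − 1(51.81) = 5.885
  O₂: 745.2 − 6.5(51.81) = 408.4
  N₂: 2803 (inert)
  CO₂: 0 + 4(51.81) = 207.3
  H₂O: 0 + 5(51.81) = 259.1
Dry total = 3425 mol; y_N₂ (dry) = 2803 / 3425 = 0.8185.

0.819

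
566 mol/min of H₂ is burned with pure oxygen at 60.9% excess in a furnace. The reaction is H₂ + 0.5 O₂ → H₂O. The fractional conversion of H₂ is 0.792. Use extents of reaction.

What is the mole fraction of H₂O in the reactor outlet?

0.562

Stoichiometric O₂ = 0.5 × 566 = 283 mol/min; O₂ fed = 283 × 1.609 = 455.3 mol/min.
Fuel reacted = 0.792 × 566 → ξ = 448.3 mol/min.
Outlet (n = n₀ + ν ξ):
  H₂: 566 − 1(448.3) = 117.7
  O₂: 455.3 − 0.5(448.3) = 231.2
  H₂O: 0 + 1(448.3) = 448.3
Total out = 797.2 mol/min; y_H₂O = 448.3 / 797.2 = 0.5623.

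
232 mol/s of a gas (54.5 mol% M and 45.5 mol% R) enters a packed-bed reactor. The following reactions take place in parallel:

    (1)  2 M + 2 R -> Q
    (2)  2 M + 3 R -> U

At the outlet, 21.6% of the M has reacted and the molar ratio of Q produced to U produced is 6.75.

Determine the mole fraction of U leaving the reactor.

0.00931

Conversion of M: M consumed = 0.216 × 126.4 = 27.31 mol/s = 2ξ₁ + 2ξ₂.
Selectivity: 1ξ₁ / (1ξ₂) = 6.75 → ξ₁ = 6.75 ξ₂.
Substitute: (2·6.75 + 2) ξ₂ = 27.31 → ξ₂ = 1.762 mol/s, ξ₁ = 11.89 mol/s.
Outlet amounts (n = n₀ + Σ ν·ξ):
  M: 126.4 − 2(11.89) − 2(1.762) = 99.13
  R: 105.6 − 2(11.89) − 3(1.762) = 76.49
  Q: 0 + 1(11.89) = 11.89
  U: 0 + 1(1.762) = 1.762
Total out = 189.3 mol/s; y_U = 1.762 / 189.3 = 0.009309.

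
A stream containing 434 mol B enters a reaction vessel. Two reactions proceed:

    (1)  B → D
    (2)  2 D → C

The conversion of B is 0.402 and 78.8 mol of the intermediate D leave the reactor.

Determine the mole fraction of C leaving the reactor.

0.124

Conversion of B: B consumed = 1ξ₁ = 0.402 × 434 → ξ₁ = 174.5 mol.
D balance: n_D = 0 + 1ξ₁ − 2ξ₂ = 78.8 → ξ₂ = (1·174.5 − 78.8)/2 = 47.83 mol.
Outlet amounts (n = n₀ + Σ ν·ξ):
  B: 434 − 1(174.5) = 259.5
  D: 0 + 1(174.5) − 2(47.83) = 78.8
  C: 0 + 1(47.83) = 47.83
Total out = 386.2 mol; y_C = 47.83 / 386.2 = 0.1239.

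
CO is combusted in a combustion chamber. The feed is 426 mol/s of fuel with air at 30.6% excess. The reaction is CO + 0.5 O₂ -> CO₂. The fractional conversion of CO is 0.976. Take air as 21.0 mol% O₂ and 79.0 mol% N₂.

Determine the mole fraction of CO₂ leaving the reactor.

0.269

Stoichiometric O₂ = 0.5 × 426 = 213 mol/s; O₂ fed = 213 × 1.306 = 278.2 mol/s.
N₂ fed = 278.2 × 79/21 = 1046 mol/s.
Fuel reacted = 0.976 × 426 → ξ = 415.8 mol/s.
Outlet (n = n₀ + ν ξ):
  CO: 426 − 1(415.8) = 10.22
  O₂: 278.2 − 0.5(415.8) = 70.29
  N₂: 1046 (inert)
  CO₂: 0 + 1(415.8) = 415.8
Total out = 1543 mol/s; y_CO₂ = 415.8 / 1543 = 0.2695.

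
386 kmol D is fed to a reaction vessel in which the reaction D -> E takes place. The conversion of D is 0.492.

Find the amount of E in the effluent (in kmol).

D reacted = 0.492 × 386 = 189.9 kmol; ν_D = −1, so ξ = 189.9/1 = 189.9 kmol.
Outlet amounts (n = n₀ + ν ξ):
  D: 386 − 1(189.9) = 196.1
  E: 0 + 1(189.9) = 189.9

190 kmol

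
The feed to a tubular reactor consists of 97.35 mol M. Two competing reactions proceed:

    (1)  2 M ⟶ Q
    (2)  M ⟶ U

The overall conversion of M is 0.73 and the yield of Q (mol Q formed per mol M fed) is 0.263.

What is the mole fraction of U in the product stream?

0.277

Yield of Q: 1ξ₁ / 97.35 = 0.263 → ξ₁ = 25.6 mol.
Conversion of M: 2ξ₁ + 1ξ₂ = 0.73 × 97.35 = 71.07 → ξ₂ = 19.86 mol.
Outlet amounts (n = n₀ + Σ ν·ξ):
  M: 97.35 − 2(25.6) − 1(19.86) = 26.28
  Q: 0 + 1(25.6) = 25.6
  U: 0 + 1(19.86) = 19.86
Total out = 71.75 mol; y_U = 19.86 / 71.75 = 0.2768.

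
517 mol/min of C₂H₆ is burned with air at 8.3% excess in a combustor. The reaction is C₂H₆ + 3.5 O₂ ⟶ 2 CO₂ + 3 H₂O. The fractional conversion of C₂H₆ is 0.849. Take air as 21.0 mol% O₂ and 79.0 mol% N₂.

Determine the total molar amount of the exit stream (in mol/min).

10100 mol/min

Stoichiometric O₂ = 3.5 × 517 = 1810 mol/min; O₂ fed = 1810 × 1.083 = 1960 mol/min.
N₂ fed = 1960 × 79/21 = 7372 mol/min.
Fuel reacted = 0.849 × 517 → ξ = 438.9 mol/min.
Outlet (n = n₀ + ν ξ):
  C₂H₆: 517 − 1(438.9) = 78.07
  O₂: 1960 − 3.5(438.9) = 423.4
  N₂: 7372 (inert)
  CO₂: 0 + 2(438.9) = 877.9
  H₂O: 0 + 3(438.9) = 1317
Total out = 78.07 + 423.4 + 7372 + 877.9 + 1317 = 10070 mol/min.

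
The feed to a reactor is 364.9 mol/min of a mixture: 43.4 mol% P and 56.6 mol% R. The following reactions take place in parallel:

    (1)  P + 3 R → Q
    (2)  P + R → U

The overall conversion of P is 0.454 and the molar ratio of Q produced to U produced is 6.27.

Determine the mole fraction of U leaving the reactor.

Conversion of P: P consumed = 0.454 × 158.4 = 71.9 mol/min = 1ξ₁ + 1ξ₂.
Selectivity: 1ξ₁ / (1ξ₂) = 6.27 → ξ₁ = 6.27 ξ₂.
Substitute: (1·6.27 + 1) ξ₂ = 71.9 → ξ₂ = 9.89 mol/min, ξ₁ = 62.01 mol/min.
Outlet amounts (n = n₀ + Σ ν·ξ):
  P: 158.4 − 1(62.01) − 1(9.89) = 86.47
  R: 206.5 − 3(62.01) − 1(9.89) = 10.62
  Q: 0 + 1(62.01) = 62.01
  U: 0 + 1(9.89) = 9.89
Total out = 169 mol/min; y_U = 9.89 / 169 = 0.05852.

0.0585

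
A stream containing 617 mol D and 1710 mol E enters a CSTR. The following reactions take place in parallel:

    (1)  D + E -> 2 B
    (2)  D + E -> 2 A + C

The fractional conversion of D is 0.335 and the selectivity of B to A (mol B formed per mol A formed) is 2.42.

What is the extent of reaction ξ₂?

Conversion of D: D consumed = 0.335 × 617 = 206.7 mol = 1ξ₁ + 1ξ₂.
Selectivity: 2ξ₁ / (2ξ₂) = 2.42 → ξ₁ = 2.42 ξ₂.
Substitute: (1·2.42 + 1) ξ₂ = 206.7 → ξ₂ = 60.44 mol, ξ₁ = 146.3 mol.
Outlet amounts (n = n₀ + Σ ν·ξ):
  D: 617 − 1(146.3) − 1(60.44) = 410.3
  E: 1710 − 1(146.3) − 1(60.44) = 1503
  B: 0 + 2(146.3) = 292.5
  A: 0 + 2(60.44) = 120.9
  C: 0 + 1(60.44) = 60.44

ξ₂ = 60.4 mol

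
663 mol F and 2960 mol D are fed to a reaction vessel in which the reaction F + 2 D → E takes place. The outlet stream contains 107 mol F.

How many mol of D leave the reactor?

1850 mol

For F: n = n₀ − 1ξ → 107 = 663 − 1ξ, giving ξ = 556 mol.
Outlet amounts (n = n₀ + ν ξ):
  F: 663 − 1(556) = 107
  D: 2960 − 2(556) = 1848
  E: 0 + 1(556) = 556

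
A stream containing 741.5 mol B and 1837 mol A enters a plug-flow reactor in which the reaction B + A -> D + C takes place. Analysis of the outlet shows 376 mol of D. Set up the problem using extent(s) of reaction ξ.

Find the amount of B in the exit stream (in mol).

For D: n = n₀ + 1ξ → 376 = 0 + 1ξ, giving ξ = 376 mol.
Outlet amounts (n = n₀ + ν ξ):
  B: 741.5 − 1(376) = 365.5
  A: 1837 − 1(376) = 1461
  D: 0 + 1(376) = 376
  C: 0 + 1(376) = 376

366 mol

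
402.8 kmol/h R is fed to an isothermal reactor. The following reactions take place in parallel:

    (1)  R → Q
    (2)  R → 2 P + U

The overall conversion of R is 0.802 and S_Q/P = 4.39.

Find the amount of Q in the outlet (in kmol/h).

Conversion of R: R consumed = 0.802 × 402.8 = 323 kmol/h = 1ξ₁ + 1ξ₂.
Selectivity: 1ξ₁ / (2ξ₂) = 4.39 → ξ₁ = 8.78 ξ₂.
Substitute: (1·8.78 + 1) ξ₂ = 323 → ξ₂ = 33.03 kmol/h, ξ₁ = 290 kmol/h.
Outlet amounts (n = n₀ + Σ ν·ξ):
  R: 402.8 − 1(290) − 1(33.03) = 79.75
  Q: 0 + 1(290) = 290
  P: 0 + 2(33.03) = 66.06
  U: 0 + 1(33.03) = 33.03

290 kmol/h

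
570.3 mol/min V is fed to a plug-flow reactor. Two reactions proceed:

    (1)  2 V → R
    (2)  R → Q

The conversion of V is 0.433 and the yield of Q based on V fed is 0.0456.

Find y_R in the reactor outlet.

Conversion of V: V consumed = 2ξ₁ = 0.433 × 570.3 → ξ₁ = 123.5 mol/min.
Yield of Q: 1ξ₂ / 570.3 = 0.0456 → ξ₂ = 26.01 mol/min.
Outlet amounts (n = n₀ + Σ ν·ξ):
  V: 570.3 − 2(123.5) = 323.4
  R: 0 + 1(123.5) − 1(26.01) = 97.46
  Q: 0 + 1(26.01) = 26.01
Total out = 446.8 mol/min; y_R = 97.46 / 446.8 = 0.2181.

0.218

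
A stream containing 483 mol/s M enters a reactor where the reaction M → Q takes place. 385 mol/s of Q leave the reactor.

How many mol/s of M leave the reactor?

98 mol/s

For Q: n = n₀ + 1ξ → 385 = 0 + 1ξ, giving ξ = 385 mol/s.
Outlet amounts (n = n₀ + ν ξ):
  M: 483 − 1(385) = 98
  Q: 0 + 1(385) = 385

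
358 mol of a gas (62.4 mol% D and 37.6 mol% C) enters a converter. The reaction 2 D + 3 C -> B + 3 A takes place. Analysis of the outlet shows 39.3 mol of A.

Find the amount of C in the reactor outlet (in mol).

95.3 mol

For A: n = n₀ + 3ξ → 39.3 = 0 + 3ξ, giving ξ = 13.1 mol.
Outlet amounts (n = n₀ + ν ξ):
  D: 223.4 − 2(13.1) = 197.2
  C: 134.6 − 3(13.1) = 95.31
  B: 0 + 1(13.1) = 13.1
  A: 0 + 3(13.1) = 39.3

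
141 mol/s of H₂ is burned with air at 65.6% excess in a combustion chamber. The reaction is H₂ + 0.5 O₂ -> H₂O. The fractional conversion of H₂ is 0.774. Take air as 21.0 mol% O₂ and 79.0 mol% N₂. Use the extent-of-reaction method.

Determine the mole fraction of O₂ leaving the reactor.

Stoichiometric O₂ = 0.5 × 141 = 70.5 mol/s; O₂ fed = 70.5 × 1.656 = 116.7 mol/s.
N₂ fed = 116.7 × 79/21 = 439.2 mol/s.
Fuel reacted = 0.774 × 141 → ξ = 109.1 mol/s.
Outlet (n = n₀ + ν ξ):
  H₂: 141 − 1(109.1) = 31.87
  O₂: 116.7 − 0.5(109.1) = 62.18
  N₂: 439.2 (inert)
  H₂O: 0 + 1(109.1) = 109.1
Total out = 642.4 mol/s; y_O₂ = 62.18 / 642.4 = 0.0968.

0.0968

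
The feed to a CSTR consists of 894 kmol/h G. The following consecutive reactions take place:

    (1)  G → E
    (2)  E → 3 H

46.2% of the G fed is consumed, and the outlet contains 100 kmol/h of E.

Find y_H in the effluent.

Conversion of G: G consumed = 1ξ₁ = 0.462 × 894 → ξ₁ = 413 kmol/h.
E balance: n_E = 0 + 1ξ₁ − 1ξ₂ = 100 → ξ₂ = (1·413 − 100)/1 = 313 kmol/h.
Outlet amounts (n = n₀ + Σ ν·ξ):
  G: 894 − 1(413) = 481
  E: 0 + 1(413) − 1(313) = 100
  H: 0 + 3(313) = 939.1
Total out = 1520 kmol/h; y_H = 939.1 / 1520 = 0.6178.

0.618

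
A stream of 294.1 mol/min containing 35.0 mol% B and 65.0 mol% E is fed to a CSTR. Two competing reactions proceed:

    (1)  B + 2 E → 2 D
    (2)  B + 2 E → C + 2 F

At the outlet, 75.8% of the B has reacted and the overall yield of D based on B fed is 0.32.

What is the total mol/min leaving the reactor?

278 mol/min

Yield of D: 2ξ₁ / 102.9 = 0.32 → ξ₁ = 16.47 mol/min.
Conversion of B: 1ξ₁ + 1ξ₂ = 0.758 × 102.9 = 78.02 → ξ₂ = 61.56 mol/min.
Outlet amounts (n = n₀ + Σ ν·ξ):
  B: 102.9 − 1(16.47) − 1(61.56) = 24.91
  E: 191.2 − 2(16.47) − 2(61.56) = 35.12
  D: 0 + 2(16.47) = 32.94
  C: 0 + 1(61.56) = 61.56
  F: 0 + 2(61.56) = 123.1
Total out = 24.91 + 35.12 + 32.94 + 61.56 + 123.1 = 277.6 mol/min.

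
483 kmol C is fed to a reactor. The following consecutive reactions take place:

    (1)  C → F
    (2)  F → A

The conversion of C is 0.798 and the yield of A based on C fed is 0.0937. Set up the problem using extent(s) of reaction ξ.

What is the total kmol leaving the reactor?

483 kmol

Conversion of C: C consumed = 1ξ₁ = 0.798 × 483 → ξ₁ = 385.4 kmol.
Yield of A: 1ξ₂ / 483 = 0.0937 → ξ₂ = 45.26 kmol.
Outlet amounts (n = n₀ + Σ ν·ξ):
  C: 483 − 1(385.4) = 97.57
  F: 0 + 1(385.4) − 1(45.26) = 340.2
  A: 0 + 1(45.26) = 45.26
Total out = 97.57 + 340.2 + 45.26 = 483 kmol.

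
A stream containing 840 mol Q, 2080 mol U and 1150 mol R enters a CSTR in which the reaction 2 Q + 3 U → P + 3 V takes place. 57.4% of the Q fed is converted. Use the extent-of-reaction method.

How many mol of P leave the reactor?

Q reacted = 0.574 × 840 = 482.2 mol; ν_Q = −2, so ξ = 482.2/2 = 241.1 mol.
Outlet amounts (n = n₀ + ν ξ):
  Q: 840 − 2(241.1) = 357.8
  U: 2080 − 3(241.1) = 1357
  P: 0 + 1(241.1) = 241.1
  V: 0 + 3(241.1) = 723.2
  R: 1150 (inert)

241 mol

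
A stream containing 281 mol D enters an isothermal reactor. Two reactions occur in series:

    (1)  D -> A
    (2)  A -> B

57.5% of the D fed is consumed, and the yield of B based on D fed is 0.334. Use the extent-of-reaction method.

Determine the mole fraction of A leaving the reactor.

Conversion of D: D consumed = 1ξ₁ = 0.575 × 281 → ξ₁ = 161.6 mol.
Yield of B: 1ξ₂ / 281 = 0.334 → ξ₂ = 93.85 mol.
Outlet amounts (n = n₀ + Σ ν·ξ):
  D: 281 − 1(161.6) = 119.4
  A: 0 + 1(161.6) − 1(93.85) = 67.72
  B: 0 + 1(93.85) = 93.85
Total out = 281 mol; y_A = 67.72 / 281 = 0.241.

0.241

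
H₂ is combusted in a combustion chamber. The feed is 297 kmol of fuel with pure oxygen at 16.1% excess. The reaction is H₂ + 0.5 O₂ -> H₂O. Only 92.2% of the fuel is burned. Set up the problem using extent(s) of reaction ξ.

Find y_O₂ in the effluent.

0.107

Stoichiometric O₂ = 0.5 × 297 = 148.5 kmol; O₂ fed = 148.5 × 1.161 = 172.4 kmol.
Fuel reacted = 0.922 × 297 → ξ = 273.8 kmol.
Outlet (n = n₀ + ν ξ):
  H₂: 297 − 1(273.8) = 23.17
  O₂: 172.4 − 0.5(273.8) = 35.49
  H₂O: 0 + 1(273.8) = 273.8
Total out = 332.5 kmol; y_O₂ = 35.49 / 332.5 = 0.1067.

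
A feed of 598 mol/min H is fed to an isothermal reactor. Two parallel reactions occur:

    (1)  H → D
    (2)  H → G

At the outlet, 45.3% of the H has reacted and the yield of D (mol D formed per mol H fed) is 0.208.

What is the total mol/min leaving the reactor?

598 mol/min

Yield of D: 1ξ₁ / 598 = 0.208 → ξ₁ = 124.4 mol/min.
Conversion of H: 1ξ₁ + 1ξ₂ = 0.453 × 598 = 270.9 → ξ₂ = 146.5 mol/min.
Outlet amounts (n = n₀ + Σ ν·ξ):
  H: 598 − 1(124.4) − 1(146.5) = 327.1
  D: 0 + 1(124.4) = 124.4
  G: 0 + 1(146.5) = 146.5
Total out = 327.1 + 124.4 + 146.5 = 598 mol/min.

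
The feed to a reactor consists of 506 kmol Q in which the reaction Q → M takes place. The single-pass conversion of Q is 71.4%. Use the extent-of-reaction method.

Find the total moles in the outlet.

506 kmol

Q reacted = 0.714 × 506 = 361.3 kmol; ν_Q = −1, so ξ = 361.3/1 = 361.3 kmol.
Outlet amounts (n = n₀ + ν ξ):
  Q: 506 − 1(361.3) = 144.7
  M: 0 + 1(361.3) = 361.3
Total out = 144.7 + 361.3 = 506 kmol.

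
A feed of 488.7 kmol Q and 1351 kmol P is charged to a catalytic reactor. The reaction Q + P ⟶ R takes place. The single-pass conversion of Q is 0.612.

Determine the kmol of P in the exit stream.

Q reacted = 0.612 × 488.7 = 299.1 kmol; ν_Q = −1, so ξ = 299.1/1 = 299.1 kmol.
Outlet amounts (n = n₀ + ν ξ):
  Q: 488.7 − 1(299.1) = 189.6
  P: 1351 − 1(299.1) = 1052
  R: 0 + 1(299.1) = 299.1

1050 kmol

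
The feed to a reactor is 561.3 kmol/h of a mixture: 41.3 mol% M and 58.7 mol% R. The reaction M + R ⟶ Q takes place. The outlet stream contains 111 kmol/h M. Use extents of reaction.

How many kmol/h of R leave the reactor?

209 kmol/h

For M: n = n₀ − 1ξ → 111 = 231.8 − 1ξ, giving ξ = 120.8 kmol/h.
Outlet amounts (n = n₀ + ν ξ):
  M: 231.8 − 1(120.8) = 111
  R: 329.5 − 1(120.8) = 208.7
  Q: 0 + 1(120.8) = 120.8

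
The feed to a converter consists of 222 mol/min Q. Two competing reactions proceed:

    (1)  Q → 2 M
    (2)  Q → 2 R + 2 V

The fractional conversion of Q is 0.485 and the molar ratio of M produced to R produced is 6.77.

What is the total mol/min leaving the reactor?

Conversion of Q: Q consumed = 0.485 × 222 = 107.7 mol/min = 1ξ₁ + 1ξ₂.
Selectivity: 2ξ₁ / (2ξ₂) = 6.77 → ξ₁ = 6.77 ξ₂.
Substitute: (1·6.77 + 1) ξ₂ = 107.7 → ξ₂ = 13.86 mol/min, ξ₁ = 93.81 mol/min.
Outlet amounts (n = n₀ + Σ ν·ξ):
  Q: 222 − 1(93.81) − 1(13.86) = 114.3
  M: 0 + 2(93.81) = 187.6
  R: 0 + 2(13.86) = 27.71
  V: 0 + 2(13.86) = 27.71
Total out = 114.3 + 187.6 + 27.71 + 27.71 = 357.4 mol/min.

357 mol/min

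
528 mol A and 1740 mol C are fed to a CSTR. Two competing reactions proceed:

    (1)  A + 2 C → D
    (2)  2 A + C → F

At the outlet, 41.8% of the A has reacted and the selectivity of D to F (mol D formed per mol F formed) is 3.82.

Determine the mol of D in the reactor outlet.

Conversion of A: A consumed = 0.418 × 528 = 220.7 mol = 1ξ₁ + 2ξ₂.
Selectivity: 1ξ₁ / (1ξ₂) = 3.82 → ξ₁ = 3.82 ξ₂.
Substitute: (1·3.82 + 2) ξ₂ = 220.7 → ξ₂ = 37.92 mol, ξ₁ = 144.9 mol.
Outlet amounts (n = n₀ + Σ ν·ξ):
  A: 528 − 1(144.9) − 2(37.92) = 307.3
  C: 1740 − 2(144.9) − 1(37.92) = 1412
  D: 0 + 1(144.9) = 144.9
  F: 0 + 1(37.92) = 37.92

145 mol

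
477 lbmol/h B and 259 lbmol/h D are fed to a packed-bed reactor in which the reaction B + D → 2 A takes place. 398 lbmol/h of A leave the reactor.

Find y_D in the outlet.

0.0815

For A: n = n₀ + 2ξ → 398 = 0 + 2ξ, giving ξ = 199 lbmol/h.
Outlet amounts (n = n₀ + ν ξ):
  B: 477 − 1(199) = 278
  D: 259 − 1(199) = 60
  A: 0 + 2(199) = 398
Total out = 736 lbmol/h; y_D = 60 / 736 = 0.08152.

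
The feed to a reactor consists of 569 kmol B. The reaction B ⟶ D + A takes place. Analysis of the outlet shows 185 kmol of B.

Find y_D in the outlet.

0.403

For B: n = n₀ − 1ξ → 185 = 569 − 1ξ, giving ξ = 384 kmol.
Outlet amounts (n = n₀ + ν ξ):
  B: 569 − 1(384) = 185
  D: 0 + 1(384) = 384
  A: 0 + 1(384) = 384
Total out = 953 kmol; y_D = 384 / 953 = 0.4029.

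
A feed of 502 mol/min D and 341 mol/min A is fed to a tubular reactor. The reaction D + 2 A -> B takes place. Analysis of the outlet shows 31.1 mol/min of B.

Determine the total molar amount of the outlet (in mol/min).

781 mol/min

For B: n = n₀ + 1ξ → 31.1 = 0 + 1ξ, giving ξ = 31.1 mol/min.
Outlet amounts (n = n₀ + ν ξ):
  D: 502 − 1(31.1) = 470.9
  A: 341 − 2(31.1) = 278.8
  B: 0 + 1(31.1) = 31.1
Total out = 470.9 + 278.8 + 31.1 = 780.8 mol/min.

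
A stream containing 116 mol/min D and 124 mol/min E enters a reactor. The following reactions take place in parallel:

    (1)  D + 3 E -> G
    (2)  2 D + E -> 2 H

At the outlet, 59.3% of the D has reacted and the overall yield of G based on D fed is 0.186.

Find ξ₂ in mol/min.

Yield of G: 1ξ₁ / 116 = 0.186 → ξ₁ = 21.58 mol/min.
Conversion of D: 1ξ₁ + 2ξ₂ = 0.593 × 116 = 68.79 → ξ₂ = 23.61 mol/min.
Outlet amounts (n = n₀ + Σ ν·ξ):
  D: 116 − 1(21.58) − 2(23.61) = 47.21
  E: 124 − 3(21.58) − 1(23.61) = 35.67
  G: 0 + 1(21.58) = 21.58
  H: 0 + 2(23.61) = 47.21

ξ₂ = 23.6 mol/min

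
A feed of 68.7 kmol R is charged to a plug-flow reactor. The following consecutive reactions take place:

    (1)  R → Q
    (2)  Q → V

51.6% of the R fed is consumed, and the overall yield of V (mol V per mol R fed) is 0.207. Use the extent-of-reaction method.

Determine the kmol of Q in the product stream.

21.2 kmol

Conversion of R: R consumed = 1ξ₁ = 0.516 × 68.7 → ξ₁ = 35.45 kmol.
Yield of V: 1ξ₂ / 68.7 = 0.207 → ξ₂ = 14.22 kmol.
Outlet amounts (n = n₀ + Σ ν·ξ):
  R: 68.7 − 1(35.45) = 33.25
  Q: 0 + 1(35.45) − 1(14.22) = 21.23
  V: 0 + 1(14.22) = 14.22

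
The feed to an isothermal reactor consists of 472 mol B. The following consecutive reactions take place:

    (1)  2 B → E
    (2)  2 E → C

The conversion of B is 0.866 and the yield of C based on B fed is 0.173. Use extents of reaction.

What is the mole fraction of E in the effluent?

0.221

Conversion of B: B consumed = 2ξ₁ = 0.866 × 472 → ξ₁ = 204.4 mol.
Yield of C: 1ξ₂ / 472 = 0.173 → ξ₂ = 81.66 mol.
Outlet amounts (n = n₀ + Σ ν·ξ):
  B: 472 − 2(204.4) = 63.25
  E: 0 + 1(204.4) − 2(81.66) = 41.06
  C: 0 + 1(81.66) = 81.66
Total out = 186 mol; y_E = 41.06 / 186 = 0.2208.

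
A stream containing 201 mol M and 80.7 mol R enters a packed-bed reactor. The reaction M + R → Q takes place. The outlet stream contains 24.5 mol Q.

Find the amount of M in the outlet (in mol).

176 mol

For Q: n = n₀ + 1ξ → 24.5 = 0 + 1ξ, giving ξ = 24.5 mol.
Outlet amounts (n = n₀ + ν ξ):
  M: 201 − 1(24.5) = 176.5
  R: 80.7 − 1(24.5) = 56.2
  Q: 0 + 1(24.5) = 24.5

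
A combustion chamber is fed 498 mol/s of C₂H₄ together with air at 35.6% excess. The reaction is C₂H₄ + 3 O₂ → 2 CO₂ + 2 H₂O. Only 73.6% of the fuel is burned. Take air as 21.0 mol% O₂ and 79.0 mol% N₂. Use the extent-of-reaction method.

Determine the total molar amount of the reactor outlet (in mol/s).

10100 mol/s

Stoichiometric O₂ = 3 × 498 = 1494 mol/s; O₂ fed = 1494 × 1.356 = 2026 mol/s.
N₂ fed = 2026 × 79/21 = 7621 mol/s.
Fuel reacted = 0.736 × 498 → ξ = 366.5 mol/s.
Outlet (n = n₀ + ν ξ):
  C₂H₄: 498 − 1(366.5) = 131.5
  O₂: 2026 − 3(366.5) = 926.3
  N₂: 7621 (inert)
  CO₂: 0 + 2(366.5) = 733.1
  H₂O: 0 + 2(366.5) = 733.1
Total out = 131.5 + 926.3 + 7621 + 733.1 + 733.1 = 10140 mol/s.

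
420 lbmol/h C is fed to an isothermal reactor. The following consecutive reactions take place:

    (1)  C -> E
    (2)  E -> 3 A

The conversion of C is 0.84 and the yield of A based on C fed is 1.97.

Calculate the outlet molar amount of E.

Conversion of C: C consumed = 1ξ₁ = 0.84 × 420 → ξ₁ = 352.8 lbmol/h.
Yield of A: 3ξ₂ / 420 = 1.97 → ξ₂ = 275.8 lbmol/h.
Outlet amounts (n = n₀ + Σ ν·ξ):
  C: 420 − 1(352.8) = 67.2
  E: 0 + 1(352.8) − 1(275.8) = 77
  A: 0 + 3(275.8) = 827.4

77 lbmol/h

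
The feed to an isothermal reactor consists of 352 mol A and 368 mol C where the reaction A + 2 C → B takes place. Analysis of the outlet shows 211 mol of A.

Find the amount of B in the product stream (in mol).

141 mol

For A: n = n₀ − 1ξ → 211 = 352 − 1ξ, giving ξ = 141 mol.
Outlet amounts (n = n₀ + ν ξ):
  A: 352 − 1(141) = 211
  C: 368 − 2(141) = 86
  B: 0 + 1(141) = 141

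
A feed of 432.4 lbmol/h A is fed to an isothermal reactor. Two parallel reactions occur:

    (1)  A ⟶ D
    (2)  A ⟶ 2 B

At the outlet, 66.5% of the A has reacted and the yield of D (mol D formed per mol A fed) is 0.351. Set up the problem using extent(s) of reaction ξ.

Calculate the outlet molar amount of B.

272 lbmol/h

Yield of D: 1ξ₁ / 432.4 = 0.351 → ξ₁ = 151.8 lbmol/h.
Conversion of A: 1ξ₁ + 1ξ₂ = 0.665 × 432.4 = 287.5 → ξ₂ = 135.8 lbmol/h.
Outlet amounts (n = n₀ + Σ ν·ξ):
  A: 432.4 − 1(151.8) − 1(135.8) = 144.9
  D: 0 + 1(151.8) = 151.8
  B: 0 + 2(135.8) = 271.5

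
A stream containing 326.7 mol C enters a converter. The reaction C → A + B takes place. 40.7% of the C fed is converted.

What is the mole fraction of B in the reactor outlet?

0.289

C reacted = 0.407 × 326.7 = 133 mol; ν_C = −1, so ξ = 133/1 = 133 mol.
Outlet amounts (n = n₀ + ν ξ):
  C: 326.7 − 1(133) = 193.7
  A: 0 + 1(133) = 133
  B: 0 + 1(133) = 133
Total out = 459.7 mol; y_B = 133 / 459.7 = 0.2893.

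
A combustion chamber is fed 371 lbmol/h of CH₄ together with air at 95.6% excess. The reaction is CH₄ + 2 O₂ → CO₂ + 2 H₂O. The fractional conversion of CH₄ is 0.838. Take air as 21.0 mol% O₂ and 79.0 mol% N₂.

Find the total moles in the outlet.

7280 lbmol/h

Stoichiometric O₂ = 2 × 371 = 742 lbmol/h; O₂ fed = 742 × 1.956 = 1451 lbmol/h.
N₂ fed = 1451 × 79/21 = 5460 lbmol/h.
Fuel reacted = 0.838 × 371 → ξ = 310.9 lbmol/h.
Outlet (n = n₀ + ν ξ):
  CH₄: 371 − 1(310.9) = 60.1
  O₂: 1451 − 2(310.9) = 829.6
  N₂: 5460 (inert)
  CO₂: 0 + 1(310.9) = 310.9
  H₂O: 0 + 2(310.9) = 621.8
Total out = 60.1 + 829.6 + 5460 + 310.9 + 621.8 = 7282 lbmol/h.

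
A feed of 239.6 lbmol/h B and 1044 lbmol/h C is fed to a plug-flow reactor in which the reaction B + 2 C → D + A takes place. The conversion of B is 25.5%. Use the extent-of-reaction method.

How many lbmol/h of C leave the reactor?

922 lbmol/h

B reacted = 0.255 × 239.6 = 61.1 lbmol/h; ν_B = −1, so ξ = 61.1/1 = 61.1 lbmol/h.
Outlet amounts (n = n₀ + ν ξ):
  B: 239.6 − 1(61.1) = 178.5
  C: 1044 − 2(61.1) = 921.8
  D: 0 + 1(61.1) = 61.1
  A: 0 + 1(61.1) = 61.1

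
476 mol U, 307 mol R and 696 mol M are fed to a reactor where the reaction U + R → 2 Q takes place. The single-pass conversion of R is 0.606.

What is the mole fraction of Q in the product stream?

R reacted = 0.606 × 307 = 186 mol; ν_R = −1, so ξ = 186/1 = 186 mol.
Outlet amounts (n = n₀ + ν ξ):
  U: 476 − 1(186) = 290
  R: 307 − 1(186) = 121
  Q: 0 + 2(186) = 372.1
  M: 696 (inert)
Total out = 1479 mol; y_Q = 372.1 / 1479 = 0.2516.

0.252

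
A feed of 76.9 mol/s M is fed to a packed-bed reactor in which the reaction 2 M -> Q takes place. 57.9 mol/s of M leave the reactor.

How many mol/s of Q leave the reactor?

For M: n = n₀ − 2ξ → 57.9 = 76.9 − 2ξ, giving ξ = 9.5 mol/s.
Outlet amounts (n = n₀ + ν ξ):
  M: 76.9 − 2(9.5) = 57.9
  Q: 0 + 1(9.5) = 9.5

9.5 mol/s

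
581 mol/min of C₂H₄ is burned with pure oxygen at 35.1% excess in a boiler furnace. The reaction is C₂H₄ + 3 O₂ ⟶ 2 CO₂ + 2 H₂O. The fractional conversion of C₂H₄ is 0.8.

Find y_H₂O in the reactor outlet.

0.317

Stoichiometric O₂ = 3 × 581 = 1743 mol/min; O₂ fed = 1743 × 1.351 = 2355 mol/min.
Fuel reacted = 0.8 × 581 → ξ = 464.8 mol/min.
Outlet (n = n₀ + ν ξ):
  C₂H₄: 581 − 1(464.8) = 116.2
  O₂: 2355 − 3(464.8) = 960.4
  CO₂: 0 + 2(464.8) = 929.6
  H₂O: 0 + 2(464.8) = 929.6
Total out = 2936 mol/min; y_H₂O = 929.6 / 2936 = 0.3166.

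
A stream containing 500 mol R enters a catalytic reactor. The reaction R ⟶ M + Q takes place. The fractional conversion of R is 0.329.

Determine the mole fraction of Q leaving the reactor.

0.248

R reacted = 0.329 × 500 = 164.5 mol; ν_R = −1, so ξ = 164.5/1 = 164.5 mol.
Outlet amounts (n = n₀ + ν ξ):
  R: 500 − 1(164.5) = 335.5
  M: 0 + 1(164.5) = 164.5
  Q: 0 + 1(164.5) = 164.5
Total out = 664.5 mol; y_Q = 164.5 / 664.5 = 0.2476.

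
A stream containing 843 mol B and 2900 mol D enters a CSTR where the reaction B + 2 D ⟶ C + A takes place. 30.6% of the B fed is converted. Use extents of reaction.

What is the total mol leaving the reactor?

3490 mol

B reacted = 0.306 × 843 = 258 mol; ν_B = −1, so ξ = 258/1 = 258 mol.
Outlet amounts (n = n₀ + ν ξ):
  B: 843 − 1(258) = 585
  D: 2900 − 2(258) = 2384
  C: 0 + 1(258) = 258
  A: 0 + 1(258) = 258
Total out = 585 + 2384 + 258 + 258 = 3485 mol.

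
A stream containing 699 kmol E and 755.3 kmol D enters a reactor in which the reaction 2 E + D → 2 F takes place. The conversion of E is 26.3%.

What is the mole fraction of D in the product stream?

0.487

E reacted = 0.263 × 699 = 183.8 kmol; ν_E = −2, so ξ = 183.8/2 = 91.92 kmol.
Outlet amounts (n = n₀ + ν ξ):
  E: 699 − 2(91.92) = 515.2
  D: 755.3 − 1(91.92) = 663.4
  F: 0 + 2(91.92) = 183.8
Total out = 1362 kmol; y_D = 663.4 / 1362 = 0.4869.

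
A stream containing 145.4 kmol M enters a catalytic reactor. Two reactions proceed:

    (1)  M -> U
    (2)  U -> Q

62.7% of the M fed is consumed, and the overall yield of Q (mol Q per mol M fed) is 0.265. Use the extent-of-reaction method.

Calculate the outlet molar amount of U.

52.6 kmol

Conversion of M: M consumed = 1ξ₁ = 0.627 × 145.4 → ξ₁ = 91.17 kmol.
Yield of Q: 1ξ₂ / 145.4 = 0.265 → ξ₂ = 38.53 kmol.
Outlet amounts (n = n₀ + Σ ν·ξ):
  M: 145.4 − 1(91.17) = 54.23
  U: 0 + 1(91.17) − 1(38.53) = 52.63
  Q: 0 + 1(38.53) = 38.53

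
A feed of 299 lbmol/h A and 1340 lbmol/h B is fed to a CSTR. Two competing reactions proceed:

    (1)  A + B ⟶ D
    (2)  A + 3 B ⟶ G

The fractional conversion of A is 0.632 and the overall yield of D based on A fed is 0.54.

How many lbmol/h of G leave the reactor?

Yield of D: 1ξ₁ / 299 = 0.54 → ξ₁ = 161.5 lbmol/h.
Conversion of A: 1ξ₁ + 1ξ₂ = 0.632 × 299 = 189 → ξ₂ = 27.51 lbmol/h.
Outlet amounts (n = n₀ + Σ ν·ξ):
  A: 299 − 1(161.5) − 1(27.51) = 110
  B: 1340 − 1(161.5) − 3(27.51) = 1096
  D: 0 + 1(161.5) = 161.5
  G: 0 + 1(27.51) = 27.51

27.5 lbmol/h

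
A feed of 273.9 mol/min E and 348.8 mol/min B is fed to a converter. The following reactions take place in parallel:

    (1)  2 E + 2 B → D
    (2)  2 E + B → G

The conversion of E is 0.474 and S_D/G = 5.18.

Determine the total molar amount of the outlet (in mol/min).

438 mol/min

Conversion of E: E consumed = 0.474 × 273.9 = 129.8 mol/min = 2ξ₁ + 2ξ₂.
Selectivity: 1ξ₁ / (1ξ₂) = 5.18 → ξ₁ = 5.18 ξ₂.
Substitute: (2·5.18 + 2) ξ₂ = 129.8 → ξ₂ = 10.5 mol/min, ξ₁ = 54.41 mol/min.
Outlet amounts (n = n₀ + Σ ν·ξ):
  E: 273.9 − 2(54.41) − 2(10.5) = 144.1
  B: 348.8 − 2(54.41) − 1(10.5) = 229.5
  D: 0 + 1(54.41) = 54.41
  G: 0 + 1(10.5) = 10.5
Total out = 144.1 + 229.5 + 54.41 + 10.5 = 438.5 mol/min.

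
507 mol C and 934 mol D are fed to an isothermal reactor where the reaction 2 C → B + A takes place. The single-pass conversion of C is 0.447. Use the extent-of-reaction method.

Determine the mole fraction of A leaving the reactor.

0.0786

C reacted = 0.447 × 507 = 226.6 mol; ν_C = −2, so ξ = 226.6/2 = 113.3 mol.
Outlet amounts (n = n₀ + ν ξ):
  C: 507 − 2(113.3) = 280.4
  B: 0 + 1(113.3) = 113.3
  A: 0 + 1(113.3) = 113.3
  D: 934 (inert)
Total out = 1441 mol; y_A = 113.3 / 1441 = 0.07864.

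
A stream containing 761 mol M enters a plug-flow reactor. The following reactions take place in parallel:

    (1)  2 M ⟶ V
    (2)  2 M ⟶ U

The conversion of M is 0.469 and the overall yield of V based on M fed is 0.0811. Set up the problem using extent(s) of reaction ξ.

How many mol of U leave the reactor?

Yield of V: 1ξ₁ / 761 = 0.0811 → ξ₁ = 61.72 mol.
Conversion of M: 2ξ₁ + 2ξ₂ = 0.469 × 761 = 356.9 → ξ₂ = 116.7 mol.
Outlet amounts (n = n₀ + Σ ν·ξ):
  M: 761 − 2(61.72) − 2(116.7) = 404.1
  V: 0 + 1(61.72) = 61.72
  U: 0 + 1(116.7) = 116.7

117 mol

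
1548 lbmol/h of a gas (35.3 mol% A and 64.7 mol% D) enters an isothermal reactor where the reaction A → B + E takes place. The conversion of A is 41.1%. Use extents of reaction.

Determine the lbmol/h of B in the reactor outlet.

A reacted = 0.411 × 546.4 = 224.6 lbmol/h; ν_A = −1, so ξ = 224.6/1 = 224.6 lbmol/h.
Outlet amounts (n = n₀ + ν ξ):
  A: 546.4 − 1(224.6) = 321.9
  B: 0 + 1(224.6) = 224.6
  E: 0 + 1(224.6) = 224.6
  D: 1002 (inert)

225 lbmol/h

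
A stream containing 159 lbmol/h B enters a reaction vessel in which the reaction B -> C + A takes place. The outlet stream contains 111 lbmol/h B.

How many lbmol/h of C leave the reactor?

For B: n = n₀ − 1ξ → 111 = 159 − 1ξ, giving ξ = 48 lbmol/h.
Outlet amounts (n = n₀ + ν ξ):
  B: 159 − 1(48) = 111
  C: 0 + 1(48) = 48
  A: 0 + 1(48) = 48

48 lbmol/h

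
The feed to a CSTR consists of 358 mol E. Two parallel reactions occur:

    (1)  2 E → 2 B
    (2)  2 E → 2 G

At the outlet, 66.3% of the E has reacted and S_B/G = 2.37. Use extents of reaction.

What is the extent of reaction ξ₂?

Conversion of E: E consumed = 0.663 × 358 = 237.4 mol = 2ξ₁ + 2ξ₂.
Selectivity: 2ξ₁ / (2ξ₂) = 2.37 → ξ₁ = 2.37 ξ₂.
Substitute: (2·2.37 + 2) ξ₂ = 237.4 → ξ₂ = 35.22 mol, ξ₁ = 83.46 mol.
Outlet amounts (n = n₀ + Σ ν·ξ):
  E: 358 − 2(83.46) − 2(35.22) = 120.6
  B: 0 + 2(83.46) = 166.9
  G: 0 + 2(35.22) = 70.43

ξ₂ = 35.2 mol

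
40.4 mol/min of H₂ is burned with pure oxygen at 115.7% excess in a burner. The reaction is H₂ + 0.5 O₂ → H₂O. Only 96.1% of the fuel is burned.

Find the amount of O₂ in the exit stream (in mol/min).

Stoichiometric O₂ = 0.5 × 40.4 = 20.2 mol/min; O₂ fed = 20.2 × 2.157 = 43.57 mol/min.
Fuel reacted = 0.961 × 40.4 → ξ = 38.82 mol/min.
Outlet (n = n₀ + ν ξ):
  H₂: 40.4 − 1(38.82) = 1.576
  O₂: 43.57 − 0.5(38.82) = 24.16
  H₂O: 0 + 1(38.82) = 38.82

24.2 mol/min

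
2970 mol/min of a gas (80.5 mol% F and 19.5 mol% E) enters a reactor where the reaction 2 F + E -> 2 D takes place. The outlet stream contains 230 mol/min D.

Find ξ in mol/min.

ξ = 115 mol/min

For D: n = n₀ + 2ξ → 230 = 0 + 2ξ, giving ξ = 115 mol/min.
Outlet amounts (n = n₀ + ν ξ):
  F: 2391 − 2(115) = 2161
  E: 579.1 − 1(115) = 464.1
  D: 0 + 2(115) = 230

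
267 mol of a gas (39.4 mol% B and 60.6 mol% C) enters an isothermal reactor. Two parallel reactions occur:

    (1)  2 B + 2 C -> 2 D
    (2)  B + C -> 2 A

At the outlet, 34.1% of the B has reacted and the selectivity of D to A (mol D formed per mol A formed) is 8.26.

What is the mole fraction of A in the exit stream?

Conversion of B: B consumed = 0.341 × 105.2 = 35.87 mol = 2ξ₁ + 1ξ₂.
Selectivity: 2ξ₁ / (2ξ₂) = 8.26 → ξ₁ = 8.26 ξ₂.
Substitute: (2·8.26 + 1) ξ₂ = 35.87 → ξ₂ = 2.048 mol, ξ₁ = 16.91 mol.
Outlet amounts (n = n₀ + Σ ν·ξ):
  B: 105.2 − 2(16.91) − 1(2.048) = 69.33
  C: 161.8 − 2(16.91) − 1(2.048) = 125.9
  D: 0 + 2(16.91) = 33.82
  A: 0 + 2(2.048) = 4.095
Total out = 233.2 mol; y_A = 4.095 / 233.2 = 0.01756.

0.0176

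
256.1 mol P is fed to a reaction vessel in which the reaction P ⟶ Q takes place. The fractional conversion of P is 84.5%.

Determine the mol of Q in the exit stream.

216 mol

P reacted = 0.845 × 256.1 = 216.4 mol; ν_P = −1, so ξ = 216.4/1 = 216.4 mol.
Outlet amounts (n = n₀ + ν ξ):
  P: 256.1 − 1(216.4) = 39.7
  Q: 0 + 1(216.4) = 216.4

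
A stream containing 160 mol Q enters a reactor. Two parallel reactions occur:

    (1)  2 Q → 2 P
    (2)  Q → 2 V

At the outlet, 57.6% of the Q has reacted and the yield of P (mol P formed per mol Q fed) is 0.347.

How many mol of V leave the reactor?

73.3 mol

Yield of P: 2ξ₁ / 160 = 0.347 → ξ₁ = 27.76 mol.
Conversion of Q: 2ξ₁ + 1ξ₂ = 0.576 × 160 = 92.16 → ξ₂ = 36.64 mol.
Outlet amounts (n = n₀ + Σ ν·ξ):
  Q: 160 − 2(27.76) − 1(36.64) = 67.84
  P: 0 + 2(27.76) = 55.52
  V: 0 + 2(36.64) = 73.28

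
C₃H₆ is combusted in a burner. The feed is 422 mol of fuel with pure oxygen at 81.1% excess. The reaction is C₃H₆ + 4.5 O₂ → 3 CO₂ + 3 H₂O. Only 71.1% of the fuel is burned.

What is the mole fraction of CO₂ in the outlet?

Stoichiometric O₂ = 4.5 × 422 = 1899 mol; O₂ fed = 1899 × 1.811 = 3439 mol.
Fuel reacted = 0.711 × 422 → ξ = 300 mol.
Outlet (n = n₀ + ν ξ):
  C₃H₆: 422 − 1(300) = 122
  O₂: 3439 − 4.5(300) = 2089
  CO₂: 0 + 3(300) = 900.1
  H₂O: 0 + 3(300) = 900.1
Total out = 4011 mol; y_CO₂ = 900.1 / 4011 = 0.2244.

0.224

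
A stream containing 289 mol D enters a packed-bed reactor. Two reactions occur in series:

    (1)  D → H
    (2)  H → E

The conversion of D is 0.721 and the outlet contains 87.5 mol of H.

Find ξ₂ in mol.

ξ₂ = 121 mol

Conversion of D: D consumed = 1ξ₁ = 0.721 × 289 → ξ₁ = 208.4 mol.
H balance: n_H = 0 + 1ξ₁ − 1ξ₂ = 87.5 → ξ₂ = (1·208.4 − 87.5)/1 = 120.9 mol.
Outlet amounts (n = n₀ + Σ ν·ξ):
  D: 289 − 1(208.4) = 80.63
  H: 0 + 1(208.4) − 1(120.9) = 87.5
  E: 0 + 1(120.9) = 120.9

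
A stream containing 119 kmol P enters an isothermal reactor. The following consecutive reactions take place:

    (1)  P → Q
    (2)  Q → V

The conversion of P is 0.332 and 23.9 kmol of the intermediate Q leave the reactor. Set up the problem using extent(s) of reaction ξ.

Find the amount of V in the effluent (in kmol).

15.6 kmol

Conversion of P: P consumed = 1ξ₁ = 0.332 × 119 → ξ₁ = 39.51 kmol.
Q balance: n_Q = 0 + 1ξ₁ − 1ξ₂ = 23.9 → ξ₂ = (1·39.51 − 23.9)/1 = 15.61 kmol.
Outlet amounts (n = n₀ + Σ ν·ξ):
  P: 119 − 1(39.51) = 79.49
  Q: 0 + 1(39.51) − 1(15.61) = 23.9
  V: 0 + 1(15.61) = 15.61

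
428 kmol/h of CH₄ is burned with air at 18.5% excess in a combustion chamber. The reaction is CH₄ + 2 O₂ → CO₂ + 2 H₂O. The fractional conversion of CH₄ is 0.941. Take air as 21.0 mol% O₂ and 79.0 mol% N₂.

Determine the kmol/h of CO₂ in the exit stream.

403 kmol/h

Stoichiometric O₂ = 2 × 428 = 856 kmol/h; O₂ fed = 856 × 1.185 = 1014 kmol/h.
N₂ fed = 1014 × 79/21 = 3816 kmol/h.
Fuel reacted = 0.941 × 428 → ξ = 402.7 kmol/h.
Outlet (n = n₀ + ν ξ):
  CH₄: 428 − 1(402.7) = 25.25
  O₂: 1014 − 2(402.7) = 208.9
  N₂: 3816 (inert)
  CO₂: 0 + 1(402.7) = 402.7
  H₂O: 0 + 2(402.7) = 805.5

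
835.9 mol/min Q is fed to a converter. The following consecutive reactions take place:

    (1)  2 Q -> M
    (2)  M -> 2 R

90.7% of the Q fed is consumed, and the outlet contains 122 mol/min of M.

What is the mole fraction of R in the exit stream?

Conversion of Q: Q consumed = 2ξ₁ = 0.907 × 835.9 → ξ₁ = 379.1 mol/min.
M balance: n_M = 0 + 1ξ₁ − 1ξ₂ = 122 → ξ₂ = (1·379.1 − 122)/1 = 257.1 mol/min.
Outlet amounts (n = n₀ + Σ ν·ξ):
  Q: 835.9 − 2(379.1) = 77.74
  M: 0 + 1(379.1) − 1(257.1) = 122
  R: 0 + 2(257.1) = 514.2
Total out = 713.9 mol/min; y_R = 514.2 / 713.9 = 0.7202.

0.72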